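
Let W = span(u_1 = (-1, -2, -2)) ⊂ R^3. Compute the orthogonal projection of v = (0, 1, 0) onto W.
proj_W(v) = (2/9, 4/9, 4/9)

Set up U = [u_1 | ... | u_1] ∈ R^(3×1). The projector onto W = col(U) is P = U (U^T U)^(-1) U^T.
Compute U^T U =
  [9],
and U^T v = (-2).
Solve U^T U · c = U^T v for the coefficients: c = (-2/9). The projection is proj_W(v) = U c.
Check: (v - proj_W(v)) · u_1 = 0  (should be 0).
Result: proj_W(v) = (2/9, 4/9, 4/9).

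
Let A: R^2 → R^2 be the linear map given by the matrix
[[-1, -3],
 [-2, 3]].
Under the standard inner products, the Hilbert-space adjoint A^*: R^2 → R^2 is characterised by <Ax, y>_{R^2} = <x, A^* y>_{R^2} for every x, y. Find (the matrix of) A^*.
A^* = A^T =
[[-1, -2],
 [-3, 3]]

For real matrices with standard dot products, the defining identity <Ax, y> = <x, A^* y> gives (Ax)^T y = x^T (A^*) y, i.e. x^T A^T y = x^T (A^*) y. Since this holds for all x, y, we must have A^* = A^T. Therefore
A^* =
[[-1, -2],
 [-3, 3]].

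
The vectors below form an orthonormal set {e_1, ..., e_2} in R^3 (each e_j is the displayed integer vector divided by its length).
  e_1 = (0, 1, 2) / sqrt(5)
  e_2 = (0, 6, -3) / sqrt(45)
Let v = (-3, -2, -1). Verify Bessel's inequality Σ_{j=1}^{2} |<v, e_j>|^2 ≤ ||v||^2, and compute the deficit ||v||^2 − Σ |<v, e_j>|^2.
Σ |<v, e_j>|^2 = 5; ||v||^2 = 14; deficit = 9

Write each e_j = u_j / sqrt(<u_j, u_j>) where u_j is the displayed integer vector. Then <v, e_j> = <v, u_j> / sqrt(<u_j, u_j>), so |<v, e_j>|^2 = <v, u_j>^2 / <u_j, u_j>.
Coefficients: <v, e_1> = -4/sqrt(5), <v, e_2> = -9/sqrt(45).
Square and sum: Σ |<v, e_j>|^2 = 5.
Compute ||v||^2 = v·v = 14.
Deficit = 14 − 5 = 9 ≥ 0, confirming Bessel's inequality. (The deficit equals ||v − Σ <v,e_j> e_j||^2, the squared distance from v to span{e_j}.)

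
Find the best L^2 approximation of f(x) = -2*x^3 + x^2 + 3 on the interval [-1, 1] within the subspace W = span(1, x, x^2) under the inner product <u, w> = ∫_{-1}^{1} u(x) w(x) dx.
g(x) = x^2 - 6*x/5 + 3

The best approximation g ∈ W is the orthogonal projection of f onto W. Writing g = a_0 + a_1 x + a_2 x^2, the coefficients solve the normal equations G · a = b where
  G_{ij} = <φ_i, φ_j> and b_i = <f, φ_i>, with φ_0 = 1, φ_1 = x, φ_2 = x^2.
G =
  [2, 0, 2/3]
  [0, 2/3, 0]
  [2/3, 0, 2/5],
b = (20/3, -4/5, 12/5).
Solving gives a_0 = 3, a_1 = -6/5, a_2 = 1, so
  g(x) = x^2 - 6*x/5 + 3.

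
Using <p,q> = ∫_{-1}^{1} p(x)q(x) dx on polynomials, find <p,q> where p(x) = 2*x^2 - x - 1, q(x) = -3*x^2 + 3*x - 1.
<p,q> = -26/15

Expand the product: p(x)·q(x) = -6*x^4 + 9*x^3 - 2*x^2 - 2*x + 1.
∫_{-1}^{1} of each monomial x^k gives [2/(k+1) if k even, 0 if k odd]. Integrating term-by-term (or equivalently evaluating the antiderivative F(x) = -6*x^5/5 + 9*x^4/4 - 2*x^3/3 - x^2 + x at the endpoints):
  F(1) − F(−1) = 23/60 − (127/60) = -26/15.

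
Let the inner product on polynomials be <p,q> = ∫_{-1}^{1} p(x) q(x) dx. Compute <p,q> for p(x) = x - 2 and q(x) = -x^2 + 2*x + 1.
<p,q> = -4/3

Expand the product: p(x)·q(x) = -x^3 + 4*x^2 - 3*x - 2.
∫_{-1}^{1} of each monomial x^k gives [2/(k+1) if k even, 0 if k odd]. Integrating term-by-term (or equivalently evaluating the antiderivative F(x) = -x^4/4 + 4*x^3/3 - 3*x^2/2 - 2*x at the endpoints):
  F(1) − F(−1) = -29/12 − (-13/12) = -4/3.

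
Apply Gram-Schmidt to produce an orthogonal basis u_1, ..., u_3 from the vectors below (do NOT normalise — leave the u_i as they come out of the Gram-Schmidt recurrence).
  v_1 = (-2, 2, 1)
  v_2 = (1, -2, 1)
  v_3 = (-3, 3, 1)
Orthogonal basis:
  u_1 = (-2, 2, 1)
  u_2 = (-1/9, -8/9, 14/9)
  u_3 = (-4/29, -3/29, -2/29)

Apply the Gram-Schmidt recurrence
  u_1 = v_1
  u_i = v_i − Σ_{j<i} ((v_i · u_j) / (u_j · u_j)) · u_j.

Step by step this gives:
  u_1 = (-2, 2, 1)
  u_2 = (-1/9, -8/9, 14/9)
  u_3 = (-4/29, -3/29, -2/29)

Orthogonality check:
  u_2 · u_1 = 0 (should be 0)
  u_3 · u_1 = 0 (should be 0)
  u_3 · u_2 = 0 (should be 0)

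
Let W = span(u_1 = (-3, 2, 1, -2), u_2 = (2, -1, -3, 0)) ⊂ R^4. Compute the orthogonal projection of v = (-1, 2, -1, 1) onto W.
proj_W(v) = (-83/131, 64/131, -33/131, -90/131)

Set up U = [u_1 | ... | u_2] ∈ R^(4×2). The projector onto W = col(U) is P = U (U^T U)^(-1) U^T.
Compute U^T U =
  [18, -11]
  [-11, 14],
and U^T v = (4, -1).
Solve U^T U · c = U^T v for the coefficients: c = (45/131, 26/131). The projection is proj_W(v) = U c.
Check: (v - proj_W(v)) · u_1 = 0  (should be 0).
Check: (v - proj_W(v)) · u_2 = 0  (should be 0).
Result: proj_W(v) = (-83/131, 64/131, -33/131, -90/131).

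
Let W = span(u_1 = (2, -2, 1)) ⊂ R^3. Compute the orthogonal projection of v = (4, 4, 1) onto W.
proj_W(v) = (2/9, -2/9, 1/9)

Set up U = [u_1 | ... | u_1] ∈ R^(3×1). The projector onto W = col(U) is P = U (U^T U)^(-1) U^T.
Compute U^T U =
  [9],
and U^T v = (1).
Solve U^T U · c = U^T v for the coefficients: c = (1/9). The projection is proj_W(v) = U c.
Check: (v - proj_W(v)) · u_1 = 0  (should be 0).
Result: proj_W(v) = (2/9, -2/9, 1/9).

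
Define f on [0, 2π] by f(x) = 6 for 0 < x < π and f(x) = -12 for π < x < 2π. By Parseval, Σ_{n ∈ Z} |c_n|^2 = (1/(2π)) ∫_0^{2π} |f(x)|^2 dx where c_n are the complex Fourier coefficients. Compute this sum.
Σ |c_n|^2 = 90

Parseval equates the L^2 energy of f (normalised by 1/(2π)) with the ℓ^2 sum of its Fourier coefficients: (1/(2π)) ∫_0^{2π} |f|^2 = Σ |c_n|^2.
Compute the left side: (1/(2π)) [∫_0^π 6^2 dx + ∫_π^{2π} (-12)^2 dx] = (1/(2π)) · (36π + 144π) = (36 + 144)/2 = 90.
So Σ_{n ∈ Z} |c_n|^2 = 90.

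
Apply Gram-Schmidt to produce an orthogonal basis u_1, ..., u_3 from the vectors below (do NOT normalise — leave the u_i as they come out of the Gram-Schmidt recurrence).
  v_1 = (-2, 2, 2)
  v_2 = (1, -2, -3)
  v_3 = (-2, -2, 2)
Orthogonal basis:
  u_1 = (-2, 2, 2)
  u_2 = (-1, 0, -1)
  u_3 = (-4/3, -8/3, 4/3)

Apply the Gram-Schmidt recurrence
  u_1 = v_1
  u_i = v_i − Σ_{j<i} ((v_i · u_j) / (u_j · u_j)) · u_j.

Step by step this gives:
  u_1 = (-2, 2, 2)
  u_2 = (-1, 0, -1)
  u_3 = (-4/3, -8/3, 4/3)

Orthogonality check:
  u_2 · u_1 = 0 (should be 0)
  u_3 · u_1 = 0 (should be 0)
  u_3 · u_2 = 0 (should be 0)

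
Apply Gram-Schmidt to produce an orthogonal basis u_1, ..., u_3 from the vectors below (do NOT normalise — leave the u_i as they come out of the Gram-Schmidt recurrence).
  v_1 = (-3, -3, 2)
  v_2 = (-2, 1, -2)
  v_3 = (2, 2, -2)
Orthogonal basis:
  u_1 = (-3, -3, 2)
  u_2 = (-47/22, 19/22, -21/11)
  u_3 = (24/197, -60/197, -54/197)

Apply the Gram-Schmidt recurrence
  u_1 = v_1
  u_i = v_i − Σ_{j<i} ((v_i · u_j) / (u_j · u_j)) · u_j.

Step by step this gives:
  u_1 = (-3, -3, 2)
  u_2 = (-47/22, 19/22, -21/11)
  u_3 = (24/197, -60/197, -54/197)

Orthogonality check:
  u_2 · u_1 = 0 (should be 0)
  u_3 · u_1 = 0 (should be 0)
  u_3 · u_2 = 0 (should be 0)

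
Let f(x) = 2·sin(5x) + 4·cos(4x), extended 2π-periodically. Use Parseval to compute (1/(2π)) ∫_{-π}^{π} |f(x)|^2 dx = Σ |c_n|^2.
Σ |c_n|^2 = 10

Expand |f|^2 and use orthogonality of {sin(nx), cos(mx)} on [-π, π]:
  ∫_{-π}^{π} sin(nx)^2 dx = π, ∫ cos(mx)^2 dx = π, and cross terms integrate to 0.
So ∫_{-π}^{π} f(x)^2 dx = 2^2 · π + 4^2 · π = (4 + 16)π.
Divide by 2π: (4 + 16)/2 = 10.
By Parseval, this equals Σ |c_n|^2.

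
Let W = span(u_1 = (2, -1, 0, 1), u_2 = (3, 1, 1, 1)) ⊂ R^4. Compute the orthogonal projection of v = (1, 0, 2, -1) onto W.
proj_W(v) = (5/6, 5/6, 1/2, 1/6)

Set up U = [u_1 | ... | u_2] ∈ R^(4×2). The projector onto W = col(U) is P = U (U^T U)^(-1) U^T.
Compute U^T U =
  [6, 6]
  [6, 12],
and U^T v = (1, 4).
Solve U^T U · c = U^T v for the coefficients: c = (-1/3, 1/2). The projection is proj_W(v) = U c.
Check: (v - proj_W(v)) · u_1 = 0  (should be 0).
Check: (v - proj_W(v)) · u_2 = 0  (should be 0).
Result: proj_W(v) = (5/6, 5/6, 1/2, 1/6).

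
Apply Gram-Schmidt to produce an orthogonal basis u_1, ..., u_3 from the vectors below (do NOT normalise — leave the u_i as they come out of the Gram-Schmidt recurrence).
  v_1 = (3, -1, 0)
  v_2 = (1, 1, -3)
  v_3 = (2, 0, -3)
Orthogonal basis:
  u_1 = (3, -1, 0)
  u_2 = (2/5, 6/5, -3)
  u_3 = (-9/53, -27/53, -12/53)

Apply the Gram-Schmidt recurrence
  u_1 = v_1
  u_i = v_i − Σ_{j<i} ((v_i · u_j) / (u_j · u_j)) · u_j.

Step by step this gives:
  u_1 = (3, -1, 0)
  u_2 = (2/5, 6/5, -3)
  u_3 = (-9/53, -27/53, -12/53)

Orthogonality check:
  u_2 · u_1 = 0 (should be 0)
  u_3 · u_1 = 0 (should be 0)
  u_3 · u_2 = 0 (should be 0)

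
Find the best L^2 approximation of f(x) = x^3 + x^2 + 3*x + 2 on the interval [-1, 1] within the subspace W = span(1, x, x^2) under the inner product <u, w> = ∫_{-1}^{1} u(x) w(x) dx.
g(x) = x^2 + 18*x/5 + 2

The best approximation g ∈ W is the orthogonal projection of f onto W. Writing g = a_0 + a_1 x + a_2 x^2, the coefficients solve the normal equations G · a = b where
  G_{ij} = <φ_i, φ_j> and b_i = <f, φ_i>, with φ_0 = 1, φ_1 = x, φ_2 = x^2.
G =
  [2, 0, 2/3]
  [0, 2/3, 0]
  [2/3, 0, 2/5],
b = (14/3, 12/5, 26/15).
Solving gives a_0 = 2, a_1 = 18/5, a_2 = 1, so
  g(x) = x^2 + 18*x/5 + 2.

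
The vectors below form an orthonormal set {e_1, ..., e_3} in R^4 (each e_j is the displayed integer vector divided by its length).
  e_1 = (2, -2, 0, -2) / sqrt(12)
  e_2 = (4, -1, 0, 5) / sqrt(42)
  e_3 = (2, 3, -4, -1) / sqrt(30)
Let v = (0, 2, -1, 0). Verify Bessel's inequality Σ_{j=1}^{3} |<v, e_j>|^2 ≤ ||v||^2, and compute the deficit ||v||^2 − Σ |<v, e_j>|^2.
Σ |<v, e_j>|^2 = 100/21; ||v||^2 = 5; deficit = 5/21

Write each e_j = u_j / sqrt(<u_j, u_j>) where u_j is the displayed integer vector. Then <v, e_j> = <v, u_j> / sqrt(<u_j, u_j>), so |<v, e_j>|^2 = <v, u_j>^2 / <u_j, u_j>.
Coefficients: <v, e_1> = -4/sqrt(12), <v, e_2> = -2/sqrt(42), <v, e_3> = 10/sqrt(30).
Square and sum: Σ |<v, e_j>|^2 = 100/21.
Compute ||v||^2 = v·v = 5.
Deficit = 5 − 100/21 = 5/21 ≥ 0, confirming Bessel's inequality. (The deficit equals ||v − Σ <v,e_j> e_j||^2, the squared distance from v to span{e_j}.)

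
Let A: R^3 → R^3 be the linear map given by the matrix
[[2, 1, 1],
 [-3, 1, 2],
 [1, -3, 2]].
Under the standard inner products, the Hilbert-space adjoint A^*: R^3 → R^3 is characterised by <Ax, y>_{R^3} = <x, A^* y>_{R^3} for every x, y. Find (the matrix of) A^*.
A^* = A^T =
[[2, -3, 1],
 [1, 1, -3],
 [1, 2, 2]]

For real matrices with standard dot products, the defining identity <Ax, y> = <x, A^* y> gives (Ax)^T y = x^T (A^*) y, i.e. x^T A^T y = x^T (A^*) y. Since this holds for all x, y, we must have A^* = A^T. Therefore
A^* =
[[2, -3, 1],
 [1, 1, -3],
 [1, 2, 2]].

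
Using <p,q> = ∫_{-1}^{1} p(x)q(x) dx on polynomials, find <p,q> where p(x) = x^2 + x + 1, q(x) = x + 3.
<p,q> = 26/3

Expand the product: p(x)·q(x) = x^3 + 4*x^2 + 4*x + 3.
∫_{-1}^{1} of each monomial x^k gives [2/(k+1) if k even, 0 if k odd]. Integrating term-by-term (or equivalently evaluating the antiderivative F(x) = x^4/4 + 4*x^3/3 + 2*x^2 + 3*x at the endpoints):
  F(1) − F(−1) = 79/12 − (-25/12) = 26/3.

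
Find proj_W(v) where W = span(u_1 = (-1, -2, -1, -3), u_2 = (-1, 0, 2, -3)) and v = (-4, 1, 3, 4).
proj_W(v) = (46/73, 166/73, 157/73, 138/73)

Set up U = [u_1 | ... | u_2] ∈ R^(4×2). The projector onto W = col(U) is P = U (U^T U)^(-1) U^T.
Compute U^T U =
  [15, 8]
  [8, 14],
and U^T v = (-13, -2).
Solve U^T U · c = U^T v for the coefficients: c = (-83/73, 37/73). The projection is proj_W(v) = U c.
Check: (v - proj_W(v)) · u_1 = 0  (should be 0).
Check: (v - proj_W(v)) · u_2 = 0  (should be 0).
Result: proj_W(v) = (46/73, 166/73, 157/73, 138/73).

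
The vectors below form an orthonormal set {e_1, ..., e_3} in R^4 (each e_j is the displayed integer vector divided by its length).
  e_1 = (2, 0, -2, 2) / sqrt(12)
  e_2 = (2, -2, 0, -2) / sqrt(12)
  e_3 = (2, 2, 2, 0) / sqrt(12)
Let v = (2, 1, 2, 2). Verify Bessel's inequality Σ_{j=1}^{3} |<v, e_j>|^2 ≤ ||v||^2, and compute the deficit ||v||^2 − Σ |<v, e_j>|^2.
Σ |<v, e_j>|^2 = 10; ||v||^2 = 13; deficit = 3

Write each e_j = u_j / sqrt(<u_j, u_j>) where u_j is the displayed integer vector. Then <v, e_j> = <v, u_j> / sqrt(<u_j, u_j>), so |<v, e_j>|^2 = <v, u_j>^2 / <u_j, u_j>.
Coefficients: <v, e_1> = 4/sqrt(12), <v, e_2> = -2/sqrt(12), <v, e_3> = 10/sqrt(12).
Square and sum: Σ |<v, e_j>|^2 = 10.
Compute ||v||^2 = v·v = 13.
Deficit = 13 − 10 = 3 ≥ 0, confirming Bessel's inequality. (The deficit equals ||v − Σ <v,e_j> e_j||^2, the squared distance from v to span{e_j}.)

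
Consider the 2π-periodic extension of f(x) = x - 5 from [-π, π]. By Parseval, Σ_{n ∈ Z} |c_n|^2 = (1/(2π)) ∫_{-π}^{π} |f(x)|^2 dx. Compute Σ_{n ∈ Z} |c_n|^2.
Σ |c_n|^2 = π^2/3 + 25

Expand and integrate term by term over [-π, π]:
  ∫ (x)^2 dx = 1·(2π^3/3); ∫ 2·1·(-5)·x dx = 0 (odd integrand); ∫ (-5)^2 dx = 25·2π.
So (1/(2π)) ∫_{-π}^{π} (x - 5)^2 dx = 1π^2/3 + 25 = π^2/3 + 25.
Parseval ⇒ Σ |c_n|^2 = π^2/3 + 25.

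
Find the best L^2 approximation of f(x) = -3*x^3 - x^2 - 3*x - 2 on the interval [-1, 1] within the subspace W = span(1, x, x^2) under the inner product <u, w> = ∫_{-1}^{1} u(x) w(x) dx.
g(x) = -x^2 - 24*x/5 - 2

The best approximation g ∈ W is the orthogonal projection of f onto W. Writing g = a_0 + a_1 x + a_2 x^2, the coefficients solve the normal equations G · a = b where
  G_{ij} = <φ_i, φ_j> and b_i = <f, φ_i>, with φ_0 = 1, φ_1 = x, φ_2 = x^2.
G =
  [2, 0, 2/3]
  [0, 2/3, 0]
  [2/3, 0, 2/5],
b = (-14/3, -16/5, -26/15).
Solving gives a_0 = -2, a_1 = -24/5, a_2 = -1, so
  g(x) = -x^2 - 24*x/5 - 2.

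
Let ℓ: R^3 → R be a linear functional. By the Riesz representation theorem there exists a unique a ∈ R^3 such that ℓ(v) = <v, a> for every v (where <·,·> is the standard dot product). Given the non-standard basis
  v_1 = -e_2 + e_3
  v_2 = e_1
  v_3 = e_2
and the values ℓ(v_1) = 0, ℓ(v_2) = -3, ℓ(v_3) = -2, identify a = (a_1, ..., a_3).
a = (-3, -2, -2)

Write a = (a_1, ..., a_3) in the standard basis. For each basis vector v_i, ℓ(v_i) = <v_i, a> is a linear equation in the a_j's. Collect the n equations into a matrix system V a = ℓ, where row i of V is v_i (expressed in the standard basis). Since V is invertible (lower-triangular with 1s on the diagonal, up to permutation), solve by back-substitution:
  V =
[[0, -1, 1],
 [1, 0, 0],
 [0, 1, 0]]
  V a = (0, -3, -2)
Solving gives a = (-3, -2, -2).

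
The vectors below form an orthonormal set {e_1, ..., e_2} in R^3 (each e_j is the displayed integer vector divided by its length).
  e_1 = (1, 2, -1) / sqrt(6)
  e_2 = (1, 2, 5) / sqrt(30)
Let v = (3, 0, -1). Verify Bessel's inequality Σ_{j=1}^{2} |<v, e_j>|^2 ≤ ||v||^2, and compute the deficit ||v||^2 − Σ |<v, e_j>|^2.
Σ |<v, e_j>|^2 = 14/5; ||v||^2 = 10; deficit = 36/5

Write each e_j = u_j / sqrt(<u_j, u_j>) where u_j is the displayed integer vector. Then <v, e_j> = <v, u_j> / sqrt(<u_j, u_j>), so |<v, e_j>|^2 = <v, u_j>^2 / <u_j, u_j>.
Coefficients: <v, e_1> = 4/sqrt(6), <v, e_2> = -2/sqrt(30).
Square and sum: Σ |<v, e_j>|^2 = 14/5.
Compute ||v||^2 = v·v = 10.
Deficit = 10 − 14/5 = 36/5 ≥ 0, confirming Bessel's inequality. (The deficit equals ||v − Σ <v,e_j> e_j||^2, the squared distance from v to span{e_j}.)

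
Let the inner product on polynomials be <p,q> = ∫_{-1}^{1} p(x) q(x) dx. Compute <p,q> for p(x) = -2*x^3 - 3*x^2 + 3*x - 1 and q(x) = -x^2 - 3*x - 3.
<p,q> = 154/15

Expand the product: p(x)·q(x) = 2*x^5 + 9*x^4 + 12*x^3 + x^2 - 6*x + 3.
∫_{-1}^{1} of each monomial x^k gives [2/(k+1) if k even, 0 if k odd]. Integrating term-by-term (or equivalently evaluating the antiderivative F(x) = x^6/3 + 9*x^5/5 + 3*x^4 + x^3/3 - 3*x^2 + 3*x at the endpoints):
  F(1) − F(−1) = 82/15 − (-24/5) = 154/15.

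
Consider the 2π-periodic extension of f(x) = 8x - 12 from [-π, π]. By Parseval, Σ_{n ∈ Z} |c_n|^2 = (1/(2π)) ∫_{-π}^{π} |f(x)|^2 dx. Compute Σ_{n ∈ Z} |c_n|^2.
Σ |c_n|^2 = 64π^2/3 + 144

Expand and integrate term by term over [-π, π]:
  ∫ (8x)^2 dx = 64·(2π^3/3); ∫ 2·8·(-12)·x dx = 0 (odd integrand); ∫ (-12)^2 dx = 144·2π.
So (1/(2π)) ∫_{-π}^{π} (8x - 12)^2 dx = 64π^2/3 + 144 = 64π^2/3 + 144.
Parseval ⇒ Σ |c_n|^2 = 64π^2/3 + 144.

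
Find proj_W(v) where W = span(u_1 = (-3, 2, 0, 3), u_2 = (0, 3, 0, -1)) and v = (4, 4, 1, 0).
proj_W(v) = (228/211, 676/211, 0, -504/211)

Set up U = [u_1 | ... | u_2] ∈ R^(4×2). The projector onto W = col(U) is P = U (U^T U)^(-1) U^T.
Compute U^T U =
  [22, 3]
  [3, 10],
and U^T v = (-4, 12).
Solve U^T U · c = U^T v for the coefficients: c = (-76/211, 276/211). The projection is proj_W(v) = U c.
Check: (v - proj_W(v)) · u_1 = 0  (should be 0).
Check: (v - proj_W(v)) · u_2 = 0  (should be 0).
Result: proj_W(v) = (228/211, 676/211, 0, -504/211).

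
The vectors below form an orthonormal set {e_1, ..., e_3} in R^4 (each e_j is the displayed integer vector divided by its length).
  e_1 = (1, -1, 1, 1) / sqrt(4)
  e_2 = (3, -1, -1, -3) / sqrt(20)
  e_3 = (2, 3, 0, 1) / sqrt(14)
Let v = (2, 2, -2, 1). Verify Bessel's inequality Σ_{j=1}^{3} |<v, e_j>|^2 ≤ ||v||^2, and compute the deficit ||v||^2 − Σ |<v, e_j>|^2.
Σ |<v, e_j>|^2 = 327/35; ||v||^2 = 13; deficit = 128/35

Write each e_j = u_j / sqrt(<u_j, u_j>) where u_j is the displayed integer vector. Then <v, e_j> = <v, u_j> / sqrt(<u_j, u_j>), so |<v, e_j>|^2 = <v, u_j>^2 / <u_j, u_j>.
Coefficients: <v, e_1> = -1/sqrt(4), <v, e_2> = 3/sqrt(20), <v, e_3> = 11/sqrt(14).
Square and sum: Σ |<v, e_j>|^2 = 327/35.
Compute ||v||^2 = v·v = 13.
Deficit = 13 − 327/35 = 128/35 ≥ 0, confirming Bessel's inequality. (The deficit equals ||v − Σ <v,e_j> e_j||^2, the squared distance from v to span{e_j}.)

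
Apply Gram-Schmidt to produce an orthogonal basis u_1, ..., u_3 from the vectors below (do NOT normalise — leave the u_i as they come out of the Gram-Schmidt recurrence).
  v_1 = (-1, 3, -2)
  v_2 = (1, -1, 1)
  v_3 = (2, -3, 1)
Orthogonal basis:
  u_1 = (-1, 3, -2)
  u_2 = (4/7, 2/7, 1/7)
  u_3 = (1/2, -1/2, -1)

Apply the Gram-Schmidt recurrence
  u_1 = v_1
  u_i = v_i − Σ_{j<i} ((v_i · u_j) / (u_j · u_j)) · u_j.

Step by step this gives:
  u_1 = (-1, 3, -2)
  u_2 = (4/7, 2/7, 1/7)
  u_3 = (1/2, -1/2, -1)

Orthogonality check:
  u_2 · u_1 = 0 (should be 0)
  u_3 · u_1 = 0 (should be 0)
  u_3 · u_2 = 0 (should be 0)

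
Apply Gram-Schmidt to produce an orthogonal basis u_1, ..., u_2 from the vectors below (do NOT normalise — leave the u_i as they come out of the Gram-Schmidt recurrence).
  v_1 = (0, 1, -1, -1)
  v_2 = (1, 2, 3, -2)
Orthogonal basis:
  u_1 = (0, 1, -1, -1)
  u_2 = (1, 5/3, 10/3, -5/3)

Apply the Gram-Schmidt recurrence
  u_1 = v_1
  u_i = v_i − Σ_{j<i} ((v_i · u_j) / (u_j · u_j)) · u_j.

Step by step this gives:
  u_1 = (0, 1, -1, -1)
  u_2 = (1, 5/3, 10/3, -5/3)

Orthogonality check:
  u_2 · u_1 = 0 (should be 0)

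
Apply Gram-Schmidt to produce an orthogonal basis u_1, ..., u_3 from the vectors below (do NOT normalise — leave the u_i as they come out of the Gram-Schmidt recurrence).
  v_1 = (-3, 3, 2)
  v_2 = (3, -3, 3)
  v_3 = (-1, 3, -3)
Orthogonal basis:
  u_1 = (-3, 3, 2)
  u_2 = (15/11, -15/11, 45/11)
  u_3 = (1, 1, 0)

Apply the Gram-Schmidt recurrence
  u_1 = v_1
  u_i = v_i − Σ_{j<i} ((v_i · u_j) / (u_j · u_j)) · u_j.

Step by step this gives:
  u_1 = (-3, 3, 2)
  u_2 = (15/11, -15/11, 45/11)
  u_3 = (1, 1, 0)

Orthogonality check:
  u_2 · u_1 = 0 (should be 0)
  u_3 · u_1 = 0 (should be 0)
  u_3 · u_2 = 0 (should be 0)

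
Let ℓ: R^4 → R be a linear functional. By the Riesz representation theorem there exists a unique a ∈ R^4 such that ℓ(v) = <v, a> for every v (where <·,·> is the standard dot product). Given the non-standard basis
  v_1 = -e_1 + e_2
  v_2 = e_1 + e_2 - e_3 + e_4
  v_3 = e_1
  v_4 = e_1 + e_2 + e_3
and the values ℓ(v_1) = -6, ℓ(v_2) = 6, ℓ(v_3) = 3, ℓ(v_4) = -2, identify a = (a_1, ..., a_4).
a = (3, -3, -2, 4)

Write a = (a_1, ..., a_4) in the standard basis. For each basis vector v_i, ℓ(v_i) = <v_i, a> is a linear equation in the a_j's. Collect the n equations into a matrix system V a = ℓ, where row i of V is v_i (expressed in the standard basis). Since V is invertible (lower-triangular with 1s on the diagonal, up to permutation), solve by back-substitution:
  V =
[[-1, 1, 0, 0],
 [1, 1, -1, 1],
 [1, 0, 0, 0],
 [1, 1, 1, 0]]
  V a = (-6, 6, 3, -2)
Solving gives a = (3, -3, -2, 4).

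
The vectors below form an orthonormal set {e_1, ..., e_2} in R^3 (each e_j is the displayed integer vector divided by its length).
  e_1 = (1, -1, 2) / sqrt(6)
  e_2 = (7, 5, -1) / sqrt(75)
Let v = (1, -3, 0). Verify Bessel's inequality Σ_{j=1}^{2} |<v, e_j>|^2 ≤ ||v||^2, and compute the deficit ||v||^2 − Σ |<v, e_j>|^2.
Σ |<v, e_j>|^2 = 88/25; ||v||^2 = 10; deficit = 162/25

Write each e_j = u_j / sqrt(<u_j, u_j>) where u_j is the displayed integer vector. Then <v, e_j> = <v, u_j> / sqrt(<u_j, u_j>), so |<v, e_j>|^2 = <v, u_j>^2 / <u_j, u_j>.
Coefficients: <v, e_1> = 4/sqrt(6), <v, e_2> = -8/sqrt(75).
Square and sum: Σ |<v, e_j>|^2 = 88/25.
Compute ||v||^2 = v·v = 10.
Deficit = 10 − 88/25 = 162/25 ≥ 0, confirming Bessel's inequality. (The deficit equals ||v − Σ <v,e_j> e_j||^2, the squared distance from v to span{e_j}.)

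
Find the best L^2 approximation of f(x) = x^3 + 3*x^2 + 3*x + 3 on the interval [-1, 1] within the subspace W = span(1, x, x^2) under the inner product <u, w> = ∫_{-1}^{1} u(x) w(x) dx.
g(x) = 3*x^2 + 18*x/5 + 3

The best approximation g ∈ W is the orthogonal projection of f onto W. Writing g = a_0 + a_1 x + a_2 x^2, the coefficients solve the normal equations G · a = b where
  G_{ij} = <φ_i, φ_j> and b_i = <f, φ_i>, with φ_0 = 1, φ_1 = x, φ_2 = x^2.
G =
  [2, 0, 2/3]
  [0, 2/3, 0]
  [2/3, 0, 2/5],
b = (8, 12/5, 16/5).
Solving gives a_0 = 3, a_1 = 18/5, a_2 = 3, so
  g(x) = 3*x^2 + 18*x/5 + 3.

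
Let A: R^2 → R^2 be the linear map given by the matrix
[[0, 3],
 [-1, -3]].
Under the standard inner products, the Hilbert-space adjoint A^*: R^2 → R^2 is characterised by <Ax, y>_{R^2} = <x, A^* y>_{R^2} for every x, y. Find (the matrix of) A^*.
A^* = A^T =
[[0, -1],
 [3, -3]]

For real matrices with standard dot products, the defining identity <Ax, y> = <x, A^* y> gives (Ax)^T y = x^T (A^*) y, i.e. x^T A^T y = x^T (A^*) y. Since this holds for all x, y, we must have A^* = A^T. Therefore
A^* =
[[0, -1],
 [3, -3]].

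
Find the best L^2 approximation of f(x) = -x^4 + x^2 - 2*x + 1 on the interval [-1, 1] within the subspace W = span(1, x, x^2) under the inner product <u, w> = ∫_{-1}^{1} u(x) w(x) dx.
g(x) = x^2/7 - 2*x + 38/35

The best approximation g ∈ W is the orthogonal projection of f onto W. Writing g = a_0 + a_1 x + a_2 x^2, the coefficients solve the normal equations G · a = b where
  G_{ij} = <φ_i, φ_j> and b_i = <f, φ_i>, with φ_0 = 1, φ_1 = x, φ_2 = x^2.
G =
  [2, 0, 2/3]
  [0, 2/3, 0]
  [2/3, 0, 2/5],
b = (34/15, -4/3, 82/105).
Solving gives a_0 = 38/35, a_1 = -2, a_2 = 1/7, so
  g(x) = x^2/7 - 2*x + 38/35.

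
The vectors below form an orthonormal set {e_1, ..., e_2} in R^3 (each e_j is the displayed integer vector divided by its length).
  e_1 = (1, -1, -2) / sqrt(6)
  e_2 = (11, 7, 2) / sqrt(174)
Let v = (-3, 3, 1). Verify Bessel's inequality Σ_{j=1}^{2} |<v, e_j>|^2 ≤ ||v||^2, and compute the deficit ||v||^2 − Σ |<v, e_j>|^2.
Σ |<v, e_j>|^2 = 326/29; ||v||^2 = 19; deficit = 225/29

Write each e_j = u_j / sqrt(<u_j, u_j>) where u_j is the displayed integer vector. Then <v, e_j> = <v, u_j> / sqrt(<u_j, u_j>), so |<v, e_j>|^2 = <v, u_j>^2 / <u_j, u_j>.
Coefficients: <v, e_1> = -8/sqrt(6), <v, e_2> = -10/sqrt(174).
Square and sum: Σ |<v, e_j>|^2 = 326/29.
Compute ||v||^2 = v·v = 19.
Deficit = 19 − 326/29 = 225/29 ≥ 0, confirming Bessel's inequality. (The deficit equals ||v − Σ <v,e_j> e_j||^2, the squared distance from v to span{e_j}.)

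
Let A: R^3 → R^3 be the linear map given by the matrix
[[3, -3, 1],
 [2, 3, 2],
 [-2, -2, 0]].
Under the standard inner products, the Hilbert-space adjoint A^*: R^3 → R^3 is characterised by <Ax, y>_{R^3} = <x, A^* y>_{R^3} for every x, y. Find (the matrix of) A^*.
A^* = A^T =
[[3, 2, -2],
 [-3, 3, -2],
 [1, 2, 0]]

For real matrices with standard dot products, the defining identity <Ax, y> = <x, A^* y> gives (Ax)^T y = x^T (A^*) y, i.e. x^T A^T y = x^T (A^*) y. Since this holds for all x, y, we must have A^* = A^T. Therefore
A^* =
[[3, 2, -2],
 [-3, 3, -2],
 [1, 2, 0]].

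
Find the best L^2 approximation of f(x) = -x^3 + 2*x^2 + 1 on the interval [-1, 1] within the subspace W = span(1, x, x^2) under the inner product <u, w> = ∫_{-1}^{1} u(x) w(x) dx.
g(x) = 2*x^2 - 3*x/5 + 1

The best approximation g ∈ W is the orthogonal projection of f onto W. Writing g = a_0 + a_1 x + a_2 x^2, the coefficients solve the normal equations G · a = b where
  G_{ij} = <φ_i, φ_j> and b_i = <f, φ_i>, with φ_0 = 1, φ_1 = x, φ_2 = x^2.
G =
  [2, 0, 2/3]
  [0, 2/3, 0]
  [2/3, 0, 2/5],
b = (10/3, -2/5, 22/15).
Solving gives a_0 = 1, a_1 = -3/5, a_2 = 2, so
  g(x) = 2*x^2 - 3*x/5 + 1.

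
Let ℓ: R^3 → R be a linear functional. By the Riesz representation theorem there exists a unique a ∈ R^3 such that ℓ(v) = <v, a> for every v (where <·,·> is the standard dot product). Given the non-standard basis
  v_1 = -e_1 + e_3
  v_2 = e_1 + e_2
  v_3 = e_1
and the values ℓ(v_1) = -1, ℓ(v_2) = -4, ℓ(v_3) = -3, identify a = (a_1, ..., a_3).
a = (-3, -1, -4)

Write a = (a_1, ..., a_3) in the standard basis. For each basis vector v_i, ℓ(v_i) = <v_i, a> is a linear equation in the a_j's. Collect the n equations into a matrix system V a = ℓ, where row i of V is v_i (expressed in the standard basis). Since V is invertible (lower-triangular with 1s on the diagonal, up to permutation), solve by back-substitution:
  V =
[[-1, 0, 1],
 [1, 1, 0],
 [1, 0, 0]]
  V a = (-1, -4, -3)
Solving gives a = (-3, -1, -4).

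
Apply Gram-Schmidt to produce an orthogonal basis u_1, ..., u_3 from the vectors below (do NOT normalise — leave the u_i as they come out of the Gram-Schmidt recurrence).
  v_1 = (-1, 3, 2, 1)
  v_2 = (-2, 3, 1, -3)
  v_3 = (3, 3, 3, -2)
Orthogonal basis:
  u_1 = (-1, 3, 2, 1)
  u_2 = (-4/3, 1, -1/3, -11/3)
  u_3 = (201/49, 33/49, 87/49, -72/49)

Apply the Gram-Schmidt recurrence
  u_1 = v_1
  u_i = v_i − Σ_{j<i} ((v_i · u_j) / (u_j · u_j)) · u_j.

Step by step this gives:
  u_1 = (-1, 3, 2, 1)
  u_2 = (-4/3, 1, -1/3, -11/3)
  u_3 = (201/49, 33/49, 87/49, -72/49)

Orthogonality check:
  u_2 · u_1 = 0 (should be 0)
  u_3 · u_1 = 0 (should be 0)
  u_3 · u_2 = 0 (should be 0)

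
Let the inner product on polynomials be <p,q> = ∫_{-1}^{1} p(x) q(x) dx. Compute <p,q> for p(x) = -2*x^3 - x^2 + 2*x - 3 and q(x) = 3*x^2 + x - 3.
<p,q> = 40/3

Expand the product: p(x)·q(x) = -6*x^5 - 5*x^4 + 11*x^3 - 4*x^2 - 9*x + 9.
∫_{-1}^{1} of each monomial x^k gives [2/(k+1) if k even, 0 if k odd]. Integrating term-by-term (or equivalently evaluating the antiderivative F(x) = -x^6 - x^5 + 11*x^4/4 - 4*x^3/3 - 9*x^2/2 + 9*x at the endpoints):
  F(1) − F(−1) = 47/12 − (-113/12) = 40/3.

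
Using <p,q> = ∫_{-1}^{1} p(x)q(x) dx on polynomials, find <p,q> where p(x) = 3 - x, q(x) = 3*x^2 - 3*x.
<p,q> = 8

Expand the product: p(x)·q(x) = -3*x^3 + 12*x^2 - 9*x.
∫_{-1}^{1} of each monomial x^k gives [2/(k+1) if k even, 0 if k odd]. Integrating term-by-term (or equivalently evaluating the antiderivative F(x) = -3*x^4/4 + 4*x^3 - 9*x^2/2 at the endpoints):
  F(1) − F(−1) = -5/4 − (-37/4) = 8.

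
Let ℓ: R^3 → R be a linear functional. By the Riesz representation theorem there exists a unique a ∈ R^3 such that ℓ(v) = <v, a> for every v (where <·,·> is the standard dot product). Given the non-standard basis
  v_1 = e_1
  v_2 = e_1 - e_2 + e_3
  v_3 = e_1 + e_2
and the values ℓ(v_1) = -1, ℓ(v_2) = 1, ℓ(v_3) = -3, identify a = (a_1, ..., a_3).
a = (-1, -2, 0)

Write a = (a_1, ..., a_3) in the standard basis. For each basis vector v_i, ℓ(v_i) = <v_i, a> is a linear equation in the a_j's. Collect the n equations into a matrix system V a = ℓ, where row i of V is v_i (expressed in the standard basis). Since V is invertible (lower-triangular with 1s on the diagonal, up to permutation), solve by back-substitution:
  V =
[[1, 0, 0],
 [1, -1, 1],
 [1, 1, 0]]
  V a = (-1, 1, -3)
Solving gives a = (-1, -2, 0).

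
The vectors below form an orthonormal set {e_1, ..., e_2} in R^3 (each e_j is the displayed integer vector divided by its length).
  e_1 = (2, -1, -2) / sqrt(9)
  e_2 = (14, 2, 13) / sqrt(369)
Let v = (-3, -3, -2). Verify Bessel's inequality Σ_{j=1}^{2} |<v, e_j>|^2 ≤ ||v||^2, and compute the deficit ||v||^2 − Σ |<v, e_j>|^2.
Σ |<v, e_j>|^2 = 613/41; ||v||^2 = 22; deficit = 289/41

Write each e_j = u_j / sqrt(<u_j, u_j>) where u_j is the displayed integer vector. Then <v, e_j> = <v, u_j> / sqrt(<u_j, u_j>), so |<v, e_j>|^2 = <v, u_j>^2 / <u_j, u_j>.
Coefficients: <v, e_1> = 1/sqrt(9), <v, e_2> = -74/sqrt(369).
Square and sum: Σ |<v, e_j>|^2 = 613/41.
Compute ||v||^2 = v·v = 22.
Deficit = 22 − 613/41 = 289/41 ≥ 0, confirming Bessel's inequality. (The deficit equals ||v − Σ <v,e_j> e_j||^2, the squared distance from v to span{e_j}.)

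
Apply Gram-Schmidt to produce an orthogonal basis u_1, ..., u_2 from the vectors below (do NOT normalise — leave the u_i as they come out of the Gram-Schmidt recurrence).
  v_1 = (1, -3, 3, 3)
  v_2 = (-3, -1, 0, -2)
Orthogonal basis:
  u_1 = (1, -3, 3, 3)
  u_2 = (-39/14, -23/14, 9/14, -19/14)

Apply the Gram-Schmidt recurrence
  u_1 = v_1
  u_i = v_i − Σ_{j<i} ((v_i · u_j) / (u_j · u_j)) · u_j.

Step by step this gives:
  u_1 = (1, -3, 3, 3)
  u_2 = (-39/14, -23/14, 9/14, -19/14)

Orthogonality check:
  u_2 · u_1 = 0 (should be 0)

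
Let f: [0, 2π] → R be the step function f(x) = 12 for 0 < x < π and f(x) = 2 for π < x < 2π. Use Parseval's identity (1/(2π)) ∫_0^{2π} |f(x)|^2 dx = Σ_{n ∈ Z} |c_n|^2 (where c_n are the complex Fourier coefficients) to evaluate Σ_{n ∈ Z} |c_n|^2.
Σ |c_n|^2 = 74

Parseval equates the L^2 energy of f (normalised by 1/(2π)) with the ℓ^2 sum of its Fourier coefficients: (1/(2π)) ∫_0^{2π} |f|^2 = Σ |c_n|^2.
Compute the left side: (1/(2π)) [∫_0^π 12^2 dx + ∫_π^{2π} 2^2 dx] = (1/(2π)) · (144π + 4π) = (144 + 4)/2 = 74.
So Σ_{n ∈ Z} |c_n|^2 = 74.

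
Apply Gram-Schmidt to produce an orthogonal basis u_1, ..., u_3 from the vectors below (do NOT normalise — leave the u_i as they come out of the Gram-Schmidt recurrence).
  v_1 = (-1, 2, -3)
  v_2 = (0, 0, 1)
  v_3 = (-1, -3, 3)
Orthogonal basis:
  u_1 = (-1, 2, -3)
  u_2 = (-3/14, 3/7, 5/14)
  u_3 = (-2, -1, 0)

Apply the Gram-Schmidt recurrence
  u_1 = v_1
  u_i = v_i − Σ_{j<i} ((v_i · u_j) / (u_j · u_j)) · u_j.

Step by step this gives:
  u_1 = (-1, 2, -3)
  u_2 = (-3/14, 3/7, 5/14)
  u_3 = (-2, -1, 0)

Orthogonality check:
  u_2 · u_1 = 0 (should be 0)
  u_3 · u_1 = 0 (should be 0)
  u_3 · u_2 = 0 (should be 0)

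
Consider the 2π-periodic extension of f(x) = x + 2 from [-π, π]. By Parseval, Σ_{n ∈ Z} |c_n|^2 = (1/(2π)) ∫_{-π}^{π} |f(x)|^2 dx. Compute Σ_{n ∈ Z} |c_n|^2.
Σ |c_n|^2 = π^2/3 + 4

Expand and integrate term by term over [-π, π]:
  ∫ (x)^2 dx = 1·(2π^3/3); ∫ 2·1·(2)·x dx = 0 (odd integrand); ∫ 2^2 dx = 4·2π.
So (1/(2π)) ∫_{-π}^{π} (x + 2)^2 dx = 1π^2/3 + 4 = π^2/3 + 4.
Parseval ⇒ Σ |c_n|^2 = π^2/3 + 4.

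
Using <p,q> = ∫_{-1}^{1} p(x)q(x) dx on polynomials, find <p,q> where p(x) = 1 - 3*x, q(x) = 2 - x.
<p,q> = 6

Expand the product: p(x)·q(x) = 3*x^2 - 7*x + 2.
∫_{-1}^{1} of each monomial x^k gives [2/(k+1) if k even, 0 if k odd]. Integrating term-by-term (or equivalently evaluating the antiderivative F(x) = x^3 - 7*x^2/2 + 2*x at the endpoints):
  F(1) − F(−1) = -1/2 − (-13/2) = 6.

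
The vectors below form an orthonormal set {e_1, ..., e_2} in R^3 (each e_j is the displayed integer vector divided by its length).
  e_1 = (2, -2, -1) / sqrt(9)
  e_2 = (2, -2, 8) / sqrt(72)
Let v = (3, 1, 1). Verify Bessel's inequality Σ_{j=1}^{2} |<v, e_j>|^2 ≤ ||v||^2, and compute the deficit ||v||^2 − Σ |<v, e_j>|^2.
Σ |<v, e_j>|^2 = 3; ||v||^2 = 11; deficit = 8

Write each e_j = u_j / sqrt(<u_j, u_j>) where u_j is the displayed integer vector. Then <v, e_j> = <v, u_j> / sqrt(<u_j, u_j>), so |<v, e_j>|^2 = <v, u_j>^2 / <u_j, u_j>.
Coefficients: <v, e_1> = 3/sqrt(9), <v, e_2> = 12/sqrt(72).
Square and sum: Σ |<v, e_j>|^2 = 3.
Compute ||v||^2 = v·v = 11.
Deficit = 11 − 3 = 8 ≥ 0, confirming Bessel's inequality. (The deficit equals ||v − Σ <v,e_j> e_j||^2, the squared distance from v to span{e_j}.)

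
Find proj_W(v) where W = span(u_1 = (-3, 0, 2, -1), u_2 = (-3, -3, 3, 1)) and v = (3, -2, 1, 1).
proj_W(v) = (12/7, -27/14, -1/2, 13/7)

Set up U = [u_1 | ... | u_2] ∈ R^(4×2). The projector onto W = col(U) is P = U (U^T U)^(-1) U^T.
Compute U^T U =
  [14, 14]
  [14, 28],
and U^T v = (-8, 1).
Solve U^T U · c = U^T v for the coefficients: c = (-17/14, 9/14). The projection is proj_W(v) = U c.
Check: (v - proj_W(v)) · u_1 = 0  (should be 0).
Check: (v - proj_W(v)) · u_2 = 0  (should be 0).
Result: proj_W(v) = (12/7, -27/14, -1/2, 13/7).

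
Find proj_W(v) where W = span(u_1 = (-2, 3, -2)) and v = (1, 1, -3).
proj_W(v) = (-14/17, 21/17, -14/17)

Set up U = [u_1 | ... | u_1] ∈ R^(3×1). The projector onto W = col(U) is P = U (U^T U)^(-1) U^T.
Compute U^T U =
  [17],
and U^T v = (7).
Solve U^T U · c = U^T v for the coefficients: c = (7/17). The projection is proj_W(v) = U c.
Check: (v - proj_W(v)) · u_1 = 0  (should be 0).
Result: proj_W(v) = (-14/17, 21/17, -14/17).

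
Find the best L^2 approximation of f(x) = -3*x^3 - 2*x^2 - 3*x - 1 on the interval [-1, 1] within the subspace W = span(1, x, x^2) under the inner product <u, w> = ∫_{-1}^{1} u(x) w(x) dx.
g(x) = -2*x^2 - 24*x/5 - 1

The best approximation g ∈ W is the orthogonal projection of f onto W. Writing g = a_0 + a_1 x + a_2 x^2, the coefficients solve the normal equations G · a = b where
  G_{ij} = <φ_i, φ_j> and b_i = <f, φ_i>, with φ_0 = 1, φ_1 = x, φ_2 = x^2.
G =
  [2, 0, 2/3]
  [0, 2/3, 0]
  [2/3, 0, 2/5],
b = (-10/3, -16/5, -22/15).
Solving gives a_0 = -1, a_1 = -24/5, a_2 = -2, so
  g(x) = -2*x^2 - 24*x/5 - 1.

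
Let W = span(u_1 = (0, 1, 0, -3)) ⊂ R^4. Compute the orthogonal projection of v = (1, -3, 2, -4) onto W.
proj_W(v) = (0, 9/10, 0, -27/10)

Set up U = [u_1 | ... | u_1] ∈ R^(4×1). The projector onto W = col(U) is P = U (U^T U)^(-1) U^T.
Compute U^T U =
  [10],
and U^T v = (9).
Solve U^T U · c = U^T v for the coefficients: c = (9/10). The projection is proj_W(v) = U c.
Check: (v - proj_W(v)) · u_1 = 0  (should be 0).
Result: proj_W(v) = (0, 9/10, 0, -27/10).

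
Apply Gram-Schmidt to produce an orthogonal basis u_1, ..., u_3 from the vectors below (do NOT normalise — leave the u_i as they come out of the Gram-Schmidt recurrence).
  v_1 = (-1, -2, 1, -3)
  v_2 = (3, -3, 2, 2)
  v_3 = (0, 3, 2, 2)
Orthogonal basis:
  u_1 = (-1, -2, 1, -3)
  u_2 = (44/15, -47/15, 31/15, 9/5)
  u_3 = (-186/389, 570/389, 1089/389, 45/389)

Apply the Gram-Schmidt recurrence
  u_1 = v_1
  u_i = v_i − Σ_{j<i} ((v_i · u_j) / (u_j · u_j)) · u_j.

Step by step this gives:
  u_1 = (-1, -2, 1, -3)
  u_2 = (44/15, -47/15, 31/15, 9/5)
  u_3 = (-186/389, 570/389, 1089/389, 45/389)

Orthogonality check:
  u_2 · u_1 = 0 (should be 0)
  u_3 · u_1 = 0 (should be 0)
  u_3 · u_2 = 0 (should be 0)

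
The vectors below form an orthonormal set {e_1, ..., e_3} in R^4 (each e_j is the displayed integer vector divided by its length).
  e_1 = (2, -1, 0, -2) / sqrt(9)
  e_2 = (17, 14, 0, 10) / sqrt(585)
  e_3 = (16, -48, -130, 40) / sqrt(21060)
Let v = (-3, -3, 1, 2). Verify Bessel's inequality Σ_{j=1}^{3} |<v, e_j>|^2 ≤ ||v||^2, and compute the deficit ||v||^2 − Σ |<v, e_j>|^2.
Σ |<v, e_j>|^2 = 1187/81; ||v||^2 = 23; deficit = 676/81

Write each e_j = u_j / sqrt(<u_j, u_j>) where u_j is the displayed integer vector. Then <v, e_j> = <v, u_j> / sqrt(<u_j, u_j>), so |<v, e_j>|^2 = <v, u_j>^2 / <u_j, u_j>.
Coefficients: <v, e_1> = -7/sqrt(9), <v, e_2> = -73/sqrt(585), <v, e_3> = 46/sqrt(21060).
Square and sum: Σ |<v, e_j>|^2 = 1187/81.
Compute ||v||^2 = v·v = 23.
Deficit = 23 − 1187/81 = 676/81 ≥ 0, confirming Bessel's inequality. (The deficit equals ||v − Σ <v,e_j> e_j||^2, the squared distance from v to span{e_j}.)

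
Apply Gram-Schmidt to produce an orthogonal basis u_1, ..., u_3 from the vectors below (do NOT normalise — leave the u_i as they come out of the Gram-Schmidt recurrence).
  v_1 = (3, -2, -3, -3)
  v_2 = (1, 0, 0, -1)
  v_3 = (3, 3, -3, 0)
Orthogonal basis:
  u_1 = (3, -2, -3, -3)
  u_2 = (13/31, 12/31, 18/31, -13/31)
  u_3 = (3/2, 45/13, -30/13, 3/2)

Apply the Gram-Schmidt recurrence
  u_1 = v_1
  u_i = v_i − Σ_{j<i} ((v_i · u_j) / (u_j · u_j)) · u_j.

Step by step this gives:
  u_1 = (3, -2, -3, -3)
  u_2 = (13/31, 12/31, 18/31, -13/31)
  u_3 = (3/2, 45/13, -30/13, 3/2)

Orthogonality check:
  u_2 · u_1 = 0 (should be 0)
  u_3 · u_1 = 0 (should be 0)
  u_3 · u_2 = 0 (should be 0)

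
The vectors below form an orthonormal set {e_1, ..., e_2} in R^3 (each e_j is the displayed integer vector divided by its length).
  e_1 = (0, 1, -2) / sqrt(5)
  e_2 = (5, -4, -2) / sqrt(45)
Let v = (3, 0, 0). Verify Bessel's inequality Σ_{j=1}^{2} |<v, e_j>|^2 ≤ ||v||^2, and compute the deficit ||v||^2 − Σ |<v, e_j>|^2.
Σ |<v, e_j>|^2 = 5; ||v||^2 = 9; deficit = 4

Write each e_j = u_j / sqrt(<u_j, u_j>) where u_j is the displayed integer vector. Then <v, e_j> = <v, u_j> / sqrt(<u_j, u_j>), so |<v, e_j>|^2 = <v, u_j>^2 / <u_j, u_j>.
Coefficients: <v, e_1> = 0/sqrt(5), <v, e_2> = 15/sqrt(45).
Square and sum: Σ |<v, e_j>|^2 = 5.
Compute ||v||^2 = v·v = 9.
Deficit = 9 − 5 = 4 ≥ 0, confirming Bessel's inequality. (The deficit equals ||v − Σ <v,e_j> e_j||^2, the squared distance from v to span{e_j}.)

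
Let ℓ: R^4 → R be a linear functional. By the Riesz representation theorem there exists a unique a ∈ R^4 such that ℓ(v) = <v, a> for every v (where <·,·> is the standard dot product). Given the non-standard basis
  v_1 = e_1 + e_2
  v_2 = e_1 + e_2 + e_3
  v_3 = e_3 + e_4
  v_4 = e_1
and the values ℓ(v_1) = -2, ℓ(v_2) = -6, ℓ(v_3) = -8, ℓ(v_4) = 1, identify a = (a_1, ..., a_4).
a = (1, -3, -4, -4)

Write a = (a_1, ..., a_4) in the standard basis. For each basis vector v_i, ℓ(v_i) = <v_i, a> is a linear equation in the a_j's. Collect the n equations into a matrix system V a = ℓ, where row i of V is v_i (expressed in the standard basis). Since V is invertible (lower-triangular with 1s on the diagonal, up to permutation), solve by back-substitution:
  V =
[[1, 1, 0, 0],
 [1, 1, 1, 0],
 [0, 0, 1, 1],
 [1, 0, 0, 0]]
  V a = (-2, -6, -8, 1)
Solving gives a = (1, -3, -4, -4).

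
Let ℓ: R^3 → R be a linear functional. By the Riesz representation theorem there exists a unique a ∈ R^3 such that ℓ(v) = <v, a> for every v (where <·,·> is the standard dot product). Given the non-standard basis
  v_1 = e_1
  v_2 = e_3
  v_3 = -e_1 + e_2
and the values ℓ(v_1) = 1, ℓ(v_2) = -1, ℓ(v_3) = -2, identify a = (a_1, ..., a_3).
a = (1, -1, -1)

Write a = (a_1, ..., a_3) in the standard basis. For each basis vector v_i, ℓ(v_i) = <v_i, a> is a linear equation in the a_j's. Collect the n equations into a matrix system V a = ℓ, where row i of V is v_i (expressed in the standard basis). Since V is invertible (lower-triangular with 1s on the diagonal, up to permutation), solve by back-substitution:
  V =
[[1, 0, 0],
 [0, 0, 1],
 [-1, 1, 0]]
  V a = (1, -1, -2)
Solving gives a = (1, -1, -1).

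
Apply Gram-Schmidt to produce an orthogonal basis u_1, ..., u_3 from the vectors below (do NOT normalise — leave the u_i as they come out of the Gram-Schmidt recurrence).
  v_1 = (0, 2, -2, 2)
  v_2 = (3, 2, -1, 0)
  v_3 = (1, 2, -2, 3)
Orthogonal basis:
  u_1 = (0, 2, -2, 2)
  u_2 = (3, 1, 0, -1)
  u_3 = (5/11, -17/33, 1/3, 28/33)

Apply the Gram-Schmidt recurrence
  u_1 = v_1
  u_i = v_i − Σ_{j<i} ((v_i · u_j) / (u_j · u_j)) · u_j.

Step by step this gives:
  u_1 = (0, 2, -2, 2)
  u_2 = (3, 1, 0, -1)
  u_3 = (5/11, -17/33, 1/3, 28/33)

Orthogonality check:
  u_2 · u_1 = 0 (should be 0)
  u_3 · u_1 = 0 (should be 0)
  u_3 · u_2 = 0 (should be 0)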